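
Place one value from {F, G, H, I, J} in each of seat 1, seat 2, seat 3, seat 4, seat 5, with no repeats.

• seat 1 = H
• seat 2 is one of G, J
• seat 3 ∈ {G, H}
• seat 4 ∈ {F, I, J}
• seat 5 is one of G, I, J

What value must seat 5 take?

I

seat 1 must be H (only option left). Strike H from seat 3.
seat 3 has just one choice, so seat 3 = G. Strike G from seat 2, seat 5.
seat 2 has just one choice, so seat 2 = J. So seat 4, seat 5 can't be J.
So seat 5 = I.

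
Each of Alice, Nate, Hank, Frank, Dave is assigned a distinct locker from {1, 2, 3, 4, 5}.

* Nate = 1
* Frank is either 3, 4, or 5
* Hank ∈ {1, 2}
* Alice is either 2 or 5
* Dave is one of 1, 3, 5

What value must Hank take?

2

Nate must be 1 (only option left). Strike 1 from Hank, Dave.
So Hank = 2.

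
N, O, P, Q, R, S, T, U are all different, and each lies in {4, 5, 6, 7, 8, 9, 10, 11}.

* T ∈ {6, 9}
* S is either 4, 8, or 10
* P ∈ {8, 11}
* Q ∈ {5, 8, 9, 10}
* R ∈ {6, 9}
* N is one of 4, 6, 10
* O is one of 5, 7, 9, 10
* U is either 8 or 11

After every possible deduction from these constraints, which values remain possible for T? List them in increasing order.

The 8 variables together cover exactly {4, 5, 6, 7, 8, 9, 10, 11} — 8 values for 8 variables — and 7 appears only in O's list, so O = 7.
Among the 7 still-open variables, 5 fits only Q (and all 7 values in {4, 5, 6, 8, 9, 10, 11} must be used), so Q = 5.
The 2 variables P and U are confined to {8, 11}, which locks those values in; drop them from S.
R and T share exactly the 2 values {6, 9}; by pigeonhole those values go to them, so strike 6, 9 from N.
No further eliminations apply; T can still be any of 6, 9.

6, 9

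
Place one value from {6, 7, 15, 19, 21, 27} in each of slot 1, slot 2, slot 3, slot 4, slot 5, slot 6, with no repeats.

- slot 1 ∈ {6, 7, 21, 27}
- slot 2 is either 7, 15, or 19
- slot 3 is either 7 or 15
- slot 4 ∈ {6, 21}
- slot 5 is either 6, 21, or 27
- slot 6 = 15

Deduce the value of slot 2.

slot 6's domain is down to {15}, so slot 6 = 15. So slot 2, slot 3 can't be 15.
slot 3's domain is down to {7}, so slot 3 = 7. Strike 7 from slot 1, slot 2.
So slot 2 = 19.

19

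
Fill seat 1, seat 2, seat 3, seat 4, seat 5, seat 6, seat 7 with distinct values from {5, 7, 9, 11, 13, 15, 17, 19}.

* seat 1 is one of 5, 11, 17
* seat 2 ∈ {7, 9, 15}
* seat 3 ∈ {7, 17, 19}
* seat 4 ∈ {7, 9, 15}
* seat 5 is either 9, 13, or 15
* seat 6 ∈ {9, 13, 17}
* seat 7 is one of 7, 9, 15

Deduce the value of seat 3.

seat 2, seat 4, seat 7 share exactly the 3 values {7, 9, 15}; by pigeonhole those values go to them, so strike 7, 9, 15 from seat 3, seat 5, seat 6.
That leaves seat 5 = 13. So seat 6 can't be 13.
seat 6 must be 17 (only option left). Strike 17 from seat 1, seat 3.
So seat 3 = 19.

19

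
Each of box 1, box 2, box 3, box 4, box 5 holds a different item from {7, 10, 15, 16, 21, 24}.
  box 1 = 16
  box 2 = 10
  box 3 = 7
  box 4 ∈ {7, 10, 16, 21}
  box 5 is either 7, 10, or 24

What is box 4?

box 1 must be 16 (only option left). Eliminate 16 elsewhere: box 4.
box 2's domain is down to {10}, so box 2 = 10. Remove 10 from box 4, box 5.
box 3's domain is down to {7}, so box 3 = 7. So box 4, box 5 can't be 7.
So box 4 = 21.

21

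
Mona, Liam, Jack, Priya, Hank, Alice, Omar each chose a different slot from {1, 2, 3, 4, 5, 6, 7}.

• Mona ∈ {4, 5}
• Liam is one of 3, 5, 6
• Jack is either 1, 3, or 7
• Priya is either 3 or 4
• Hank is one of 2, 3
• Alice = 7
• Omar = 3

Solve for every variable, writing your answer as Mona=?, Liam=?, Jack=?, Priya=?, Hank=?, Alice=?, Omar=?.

Alice must be 7 (only option left). Eliminate 7 elsewhere: Jack.
Omar has just one choice, so Omar = 3. So Liam, Jack, Priya, Hank can't be 3.
Jack has just one choice, so Jack = 1.
Priya must be 4 (only option left). Remove 4 from Mona.
That leaves Hank = 2.
Mona has just one choice, so Mona = 5. Eliminate 5 elsewhere: Liam.
Liam has just one choice, so Liam = 6.

Mona=5, Liam=6, Jack=1, Priya=4, Hank=2, Alice=7, Omar=3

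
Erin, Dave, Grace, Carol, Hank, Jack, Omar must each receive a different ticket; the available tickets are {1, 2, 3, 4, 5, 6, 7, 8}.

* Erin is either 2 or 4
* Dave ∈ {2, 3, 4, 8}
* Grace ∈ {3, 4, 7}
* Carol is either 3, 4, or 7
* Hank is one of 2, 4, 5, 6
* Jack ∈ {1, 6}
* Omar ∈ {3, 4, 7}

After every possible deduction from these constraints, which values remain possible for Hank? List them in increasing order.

Grace, Carol, Omar share exactly the 3 values {3, 4, 7}; by pigeonhole those values go to them, so strike 3, 4, 7 from Erin, Dave, Hank.
Erin must be 2 (only option left). So Dave, Hank can't be 2.
Dave must be 8 (only option left).
No further eliminations apply; Hank can still be any of 5, 6.

5, 6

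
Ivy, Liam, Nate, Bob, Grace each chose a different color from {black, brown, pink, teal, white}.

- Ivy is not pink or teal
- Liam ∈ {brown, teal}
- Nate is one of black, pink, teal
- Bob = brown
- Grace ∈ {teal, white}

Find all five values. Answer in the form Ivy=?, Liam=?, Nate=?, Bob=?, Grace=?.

Ivy=black, Liam=teal, Nate=pink, Bob=brown, Grace=white

Bob must be brown (only option left). Strike brown from Ivy, Liam.
Liam must be teal (only option left). Remove teal from Nate, Grace.
That leaves Grace = white. So Ivy can't be white.
That leaves Ivy = black. Strike black from Nate.
Nate has just one choice, so Nate = pink.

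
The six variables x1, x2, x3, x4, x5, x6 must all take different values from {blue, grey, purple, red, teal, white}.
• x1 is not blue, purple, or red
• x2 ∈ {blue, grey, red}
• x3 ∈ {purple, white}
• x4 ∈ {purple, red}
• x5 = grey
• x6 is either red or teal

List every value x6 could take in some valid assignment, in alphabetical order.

red, teal

x5's domain is down to {grey}, so x5 = grey. Strike grey from x1, x2.
The 5 still-open variables draw from only 5 values {blue, purple, red, teal, white}, so each is used; only x2 can be blue, hence x2 = blue.
No further eliminations apply; x6 can still be any of red, teal.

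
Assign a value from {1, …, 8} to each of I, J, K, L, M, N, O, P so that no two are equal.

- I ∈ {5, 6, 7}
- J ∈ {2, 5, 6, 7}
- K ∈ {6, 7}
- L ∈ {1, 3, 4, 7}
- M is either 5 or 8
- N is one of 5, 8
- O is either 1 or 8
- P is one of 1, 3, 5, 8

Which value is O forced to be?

The 8 variables draw from only 8 values {1, 2, 3, 4, 5, 6, 7, 8}, so each is used; only J can be 2, hence J = 2.
The 7 still-open variables together cover exactly {1, 3, 4, 5, 6, 7, 8} — 7 values for 7 variables — and 4 appears only in L's list, so L = 4.
The 6 still-open variables together cover exactly {1, 3, 5, 6, 7, 8} — 6 values for 6 variables — and 3 appears only in P's list, so P = 3.
Among the 5 still-open variables, 1 fits only O (and all 5 values in {1, 5, 6, 7, 8} must be used), so O = 1.

1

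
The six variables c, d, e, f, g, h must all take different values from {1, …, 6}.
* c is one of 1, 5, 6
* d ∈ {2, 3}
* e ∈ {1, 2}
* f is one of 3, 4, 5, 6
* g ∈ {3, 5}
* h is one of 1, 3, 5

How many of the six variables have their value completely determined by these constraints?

2

The 6 variables together cover exactly {1, 2, 3, 4, 5, 6} — 6 values for 6 variables — and 4 appears only in f's list, so f = 4.
The 5 still-open variables together cover exactly {1, 2, 3, 5, 6} — 5 values for 5 variables — and 6 appears only in c's list, so c = 6.
Determined: c=6, f=4. The other variables each still have more than one consistent value. That makes 2.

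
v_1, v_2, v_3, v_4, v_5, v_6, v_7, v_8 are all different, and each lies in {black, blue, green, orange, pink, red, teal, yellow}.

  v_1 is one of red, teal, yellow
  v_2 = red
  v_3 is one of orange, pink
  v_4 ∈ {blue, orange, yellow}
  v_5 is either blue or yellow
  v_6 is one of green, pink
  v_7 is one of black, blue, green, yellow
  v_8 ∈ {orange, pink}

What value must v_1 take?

v_2's domain is down to {red}, so v_2 = red. Remove red from v_1.
Among the 7 still-open variables, black fits only v_7 (and all 7 values in {black, blue, green, orange, pink, teal, yellow} must be used), so v_7 = black.
Among the 6 still-open variables, green fits only v_6 (and all 6 values in {blue, green, orange, pink, teal, yellow} must be used), so v_6 = green.
The 5 still-open variables draw from only 5 values {blue, orange, pink, teal, yellow}, so each is used; only v_1 can be teal, hence v_1 = teal.

teal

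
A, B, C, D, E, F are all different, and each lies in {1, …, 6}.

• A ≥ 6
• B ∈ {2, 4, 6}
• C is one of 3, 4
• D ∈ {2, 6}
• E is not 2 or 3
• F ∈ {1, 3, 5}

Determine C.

3

A's domain is down to {6}, so A = 6. Strike 6 from B, D, E.
D's domain is down to {2}, so D = 2. Remove 2 from B.
B must be 4 (only option left). Remove 4 from C, E.
So C = 3.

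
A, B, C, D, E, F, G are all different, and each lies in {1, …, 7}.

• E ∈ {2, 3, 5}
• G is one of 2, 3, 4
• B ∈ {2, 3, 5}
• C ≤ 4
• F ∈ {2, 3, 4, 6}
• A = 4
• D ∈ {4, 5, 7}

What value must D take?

A has just one choice, so A = 4. Remove 4 from C, D, F, G.
Among the 6 still-open variables, 1 fits only C (and all 6 values in {1, 2, 3, 5, 6, 7} must be used), so C = 1.
The 5 still-open variables together cover exactly {2, 3, 5, 6, 7} — 5 values for 5 variables — and 6 appears only in F's list, so F = 6.
Among the 4 still-open variables, 7 fits only D (and all 4 values in {2, 3, 5, 7} must be used), so D = 7.

7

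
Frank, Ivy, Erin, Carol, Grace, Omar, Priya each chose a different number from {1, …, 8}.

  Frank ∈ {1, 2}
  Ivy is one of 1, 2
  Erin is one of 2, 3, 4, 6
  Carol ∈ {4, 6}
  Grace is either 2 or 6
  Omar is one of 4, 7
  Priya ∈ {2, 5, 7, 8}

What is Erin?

3

Frank and Ivy between them cover only {1, 2} — a naked pair. Remove those values from Erin, Grace, Priya.
Grace has just one choice, so Grace = 6. Remove 6 from Erin, Carol.
That leaves Carol = 4. Remove 4 from Erin, Omar.
So Erin = 3.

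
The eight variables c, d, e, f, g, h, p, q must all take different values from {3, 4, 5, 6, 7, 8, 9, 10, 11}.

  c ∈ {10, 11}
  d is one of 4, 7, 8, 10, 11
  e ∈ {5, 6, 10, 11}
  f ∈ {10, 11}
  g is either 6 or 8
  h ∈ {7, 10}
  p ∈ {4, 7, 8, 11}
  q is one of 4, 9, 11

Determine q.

9

Among the 8 variables, 5 fits only e (and all 8 values in {4, 5, 6, 7, 8, 9, 10, 11} must be used), so e = 5.
The 7 still-open variables draw from only 7 values {4, 6, 7, 8, 9, 10, 11}, so each is used; only g can be 6, hence g = 6.
Among the 6 still-open variables, 9 fits only q (and all 6 values in {4, 7, 8, 9, 10, 11} must be used), so q = 9.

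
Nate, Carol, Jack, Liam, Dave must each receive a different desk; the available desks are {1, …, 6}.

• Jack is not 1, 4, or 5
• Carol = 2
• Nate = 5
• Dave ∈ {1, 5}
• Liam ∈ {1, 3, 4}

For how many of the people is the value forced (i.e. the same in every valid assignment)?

Nate has just one choice, so Nate = 5. Eliminate 5 elsewhere: Dave.
That leaves Carol = 2. So Jack can't be 2.
That leaves Dave = 1. So Liam can't be 1.
Determined: Nate=5, Carol=2, Dave=1. The other people each still have more than one consistent value. That makes 3.

3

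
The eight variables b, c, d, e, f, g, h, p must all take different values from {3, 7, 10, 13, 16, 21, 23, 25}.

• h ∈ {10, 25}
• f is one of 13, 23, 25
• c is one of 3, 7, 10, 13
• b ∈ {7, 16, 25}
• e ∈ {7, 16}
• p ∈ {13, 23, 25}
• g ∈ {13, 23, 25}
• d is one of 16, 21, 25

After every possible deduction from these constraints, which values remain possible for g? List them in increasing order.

Among the 8 variables, 3 fits only c (and all 8 values in {3, 7, 10, 13, 16, 21, 23, 25} must be used), so c = 3.
The 7 still-open variables together cover exactly {7, 10, 13, 16, 21, 23, 25} — 7 values for 7 variables — and 10 appears only in h's list, so h = 10.
Among the 6 still-open variables, 21 fits only d (and all 6 values in {7, 13, 16, 21, 23, 25} must be used), so d = 21.
The 3 variables f, g, p are confined to {13, 23, 25}, which locks those values in; drop them from b.
No further eliminations apply; g can still be any of 13, 23, 25.

13, 23, 25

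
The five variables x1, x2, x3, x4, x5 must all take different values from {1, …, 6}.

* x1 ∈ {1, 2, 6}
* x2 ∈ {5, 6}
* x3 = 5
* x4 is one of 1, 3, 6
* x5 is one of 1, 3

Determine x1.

2

x3 has just one choice, so x3 = 5. Eliminate 5 elsewhere: x2.
x2 must be 6 (only option left). Eliminate 6 elsewhere: x1, x4.
The 3 still-open variables together cover exactly {1, 2, 3} — 3 values for 3 variables — and 2 appears only in x1's list, so x1 = 2.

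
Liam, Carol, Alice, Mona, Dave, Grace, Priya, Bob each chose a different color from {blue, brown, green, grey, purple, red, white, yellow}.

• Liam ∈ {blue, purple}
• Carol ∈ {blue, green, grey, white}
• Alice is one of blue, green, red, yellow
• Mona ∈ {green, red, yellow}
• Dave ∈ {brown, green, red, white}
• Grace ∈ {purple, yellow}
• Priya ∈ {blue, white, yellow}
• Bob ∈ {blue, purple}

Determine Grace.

The 8 variables together cover exactly {blue, brown, green, grey, purple, red, white, yellow} — 8 values for 8 variables — and brown appears only in Dave's list, so Dave = brown.
The 7 still-open variables together cover exactly {blue, green, grey, purple, red, white, yellow} — 7 values for 7 variables — and grey appears only in Carol's list, so Carol = grey.
The 6 still-open variables together cover exactly {blue, green, purple, red, white, yellow} — 6 values for 6 variables — and white appears only in Priya's list, so Priya = white.
The 2 variables Liam and Bob are confined to {blue, purple}, which locks those values in; drop them from Alice, Grace.
So Grace = yellow.

yellow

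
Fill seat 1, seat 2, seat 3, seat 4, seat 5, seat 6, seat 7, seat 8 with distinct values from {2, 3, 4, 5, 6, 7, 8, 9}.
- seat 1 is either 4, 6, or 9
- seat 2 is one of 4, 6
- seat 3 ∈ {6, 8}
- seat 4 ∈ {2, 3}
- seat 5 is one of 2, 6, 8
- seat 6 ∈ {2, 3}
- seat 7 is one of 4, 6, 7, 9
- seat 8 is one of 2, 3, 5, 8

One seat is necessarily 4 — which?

seat 2

The 8 variables together cover exactly {2, 3, 4, 5, 6, 7, 8, 9} — 8 values for 8 variables — and 5 appears only in seat 8's list, so seat 8 = 5.
The 7 still-open variables draw from only 7 values {2, 3, 4, 6, 7, 8, 9}, so each is used; only seat 7 can be 7, hence seat 7 = 7.
The 6 still-open variables draw from only 6 values {2, 3, 4, 6, 8, 9}, so each is used; only seat 1 can be 9, hence seat 1 = 9.
Among the 5 still-open variables, 4 fits only seat 2 (and all 5 values in {2, 3, 4, 6, 8} must be used), so seat 2 = 4.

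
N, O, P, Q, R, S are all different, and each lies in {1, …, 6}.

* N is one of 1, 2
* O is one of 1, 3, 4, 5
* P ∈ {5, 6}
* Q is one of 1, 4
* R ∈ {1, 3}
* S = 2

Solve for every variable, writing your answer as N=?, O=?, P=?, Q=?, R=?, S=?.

N=1, O=5, P=6, Q=4, R=3, S=2

S has just one choice, so S = 2. Strike 2 from N.
N's domain is down to {1}, so N = 1. So O, Q, R can't be 1.
That leaves Q = 4. Eliminate 4 elsewhere: O.
That leaves R = 3. Strike 3 from O.
O's domain is down to {5}, so O = 5. Strike 5 from P.
P's domain is down to {6}, so P = 6.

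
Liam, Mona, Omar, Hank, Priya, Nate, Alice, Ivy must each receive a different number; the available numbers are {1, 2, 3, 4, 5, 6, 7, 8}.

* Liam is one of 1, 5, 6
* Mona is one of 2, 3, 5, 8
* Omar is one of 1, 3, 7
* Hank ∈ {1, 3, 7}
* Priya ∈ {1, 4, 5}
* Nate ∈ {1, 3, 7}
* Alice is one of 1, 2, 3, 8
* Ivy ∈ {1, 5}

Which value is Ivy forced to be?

5

The 8 variables draw from only 8 values {1, 2, 3, 4, 5, 6, 7, 8}, so each is used; only Priya can be 4, hence Priya = 4.
The 7 still-open variables together cover exactly {1, 2, 3, 5, 6, 7, 8} — 7 values for 7 variables — and 6 appears only in Liam's list, so Liam = 6.
Omar, Hank, Nate between them cover only {1, 3, 7} — a naked triple. Remove those values from Mona, Alice, Ivy.
So Ivy = 5.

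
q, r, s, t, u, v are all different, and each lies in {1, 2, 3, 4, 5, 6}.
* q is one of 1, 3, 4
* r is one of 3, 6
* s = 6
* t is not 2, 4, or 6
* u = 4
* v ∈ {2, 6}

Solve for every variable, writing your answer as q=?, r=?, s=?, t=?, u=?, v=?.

s has just one choice, so s = 6. Eliminate 6 elsewhere: r, v.
u's domain is down to {4}, so u = 4. Eliminate 4 elsewhere: q.
v must be 2 (only option left).
r's domain is down to {3}, so r = 3. So q, t can't be 3.
That leaves q = 1. So t can't be 1.
t's domain is down to {5}, so t = 5.

q=1, r=3, s=6, t=5, u=4, v=2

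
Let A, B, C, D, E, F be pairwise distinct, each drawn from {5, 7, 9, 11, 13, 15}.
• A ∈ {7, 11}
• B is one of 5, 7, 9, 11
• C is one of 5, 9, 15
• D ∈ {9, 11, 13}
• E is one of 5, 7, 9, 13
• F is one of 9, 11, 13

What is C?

The 6 variables draw from only 6 values {5, 7, 9, 11, 13, 15}, so each is used; only C can be 15, hence C = 15.

15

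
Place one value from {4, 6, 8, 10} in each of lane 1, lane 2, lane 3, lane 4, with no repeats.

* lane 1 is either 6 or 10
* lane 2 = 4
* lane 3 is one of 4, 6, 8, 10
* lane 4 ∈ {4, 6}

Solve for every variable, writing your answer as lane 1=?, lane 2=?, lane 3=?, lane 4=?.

lane 2 must be 4 (only option left). Eliminate 4 elsewhere: lane 3, lane 4.
lane 4 has just one choice, so lane 4 = 6. Strike 6 from lane 1, lane 3.
lane 1's domain is down to {10}, so lane 1 = 10. Strike 10 from lane 3.
lane 3 must be 8 (only option left).

lane 1=10, lane 2=4, lane 3=8, lane 4=6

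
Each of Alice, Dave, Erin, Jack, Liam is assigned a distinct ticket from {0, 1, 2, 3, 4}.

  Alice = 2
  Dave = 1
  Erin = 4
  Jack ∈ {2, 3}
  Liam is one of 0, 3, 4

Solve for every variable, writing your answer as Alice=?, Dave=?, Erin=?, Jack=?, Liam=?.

Alice must be 2 (only option left). Eliminate 2 elsewhere: Jack.
Dave must be 1 (only option left).
Erin must be 4 (only option left). Remove 4 from Liam.
That leaves Jack = 3. So Liam can't be 3.
Liam must be 0 (only option left).

Alice=2, Dave=1, Erin=4, Jack=3, Liam=0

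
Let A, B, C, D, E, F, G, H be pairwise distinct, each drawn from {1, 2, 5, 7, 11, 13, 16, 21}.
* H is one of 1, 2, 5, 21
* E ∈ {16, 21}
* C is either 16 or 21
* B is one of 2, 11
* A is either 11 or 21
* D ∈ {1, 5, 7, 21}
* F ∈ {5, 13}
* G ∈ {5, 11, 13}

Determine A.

11

The 8 variables draw from only 8 values {1, 2, 5, 7, 11, 13, 16, 21}, so each is used; only D can be 7, hence D = 7.
The 7 still-open variables together cover exactly {1, 2, 5, 11, 13, 16, 21} — 7 values for 7 variables — and 1 appears only in H's list, so H = 1.
The 6 still-open variables draw from only 6 values {2, 5, 11, 13, 16, 21}, so each is used; only B can be 2, hence B = 2.
C and E share exactly the 2 values {16, 21}; by pigeonhole those values go to them, so strike 16, 21 from A.
So A = 11.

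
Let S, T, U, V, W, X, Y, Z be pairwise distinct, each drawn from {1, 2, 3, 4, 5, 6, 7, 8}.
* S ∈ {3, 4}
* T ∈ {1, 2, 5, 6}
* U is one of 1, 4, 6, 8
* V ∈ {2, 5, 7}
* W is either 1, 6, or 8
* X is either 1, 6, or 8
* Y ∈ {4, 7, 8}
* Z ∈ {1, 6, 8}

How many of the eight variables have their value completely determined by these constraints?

3

The 8 variables draw from only 8 values {1, 2, 3, 4, 5, 6, 7, 8}, so each is used; only S can be 3, hence S = 3.
W, X, Z share exactly the 3 values {1, 6, 8}; by pigeonhole those values go to them, so strike 1, 6, 8 from T, U, Y.
U must be 4 (only option left). Eliminate 4 elsewhere: Y.
Y's domain is down to {7}, so Y = 7. So V can't be 7.
Determined: S=3, U=4, Y=7. The other variables each still have more than one consistent value. That makes 3.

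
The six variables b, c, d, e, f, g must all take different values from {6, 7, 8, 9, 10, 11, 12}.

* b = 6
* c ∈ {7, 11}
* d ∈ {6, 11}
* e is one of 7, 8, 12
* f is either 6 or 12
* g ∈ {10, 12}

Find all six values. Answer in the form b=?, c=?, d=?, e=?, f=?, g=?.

b=6, c=7, d=11, e=8, f=12, g=10

b has just one choice, so b = 6. Remove 6 from d, f.
d must be 11 (only option left). Strike 11 from c.
f's domain is down to {12}, so f = 12. Strike 12 from e, g.
g's domain is down to {10}, so g = 10.
That leaves c = 7. So e can't be 7.
e has just one choice, so e = 8.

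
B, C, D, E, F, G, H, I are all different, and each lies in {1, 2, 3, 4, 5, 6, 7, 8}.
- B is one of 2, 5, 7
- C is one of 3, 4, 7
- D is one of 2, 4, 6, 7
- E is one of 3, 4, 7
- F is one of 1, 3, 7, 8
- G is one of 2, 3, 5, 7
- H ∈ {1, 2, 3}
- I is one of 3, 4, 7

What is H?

1

The 8 variables together cover exactly {1, 2, 3, 4, 5, 6, 7, 8} — 8 values for 8 variables — and 6 appears only in D's list, so D = 6.
The 7 still-open variables together cover exactly {1, 2, 3, 4, 5, 7, 8} — 7 values for 7 variables — and 8 appears only in F's list, so F = 8.
The 6 still-open variables draw from only 6 values {1, 2, 3, 4, 5, 7}, so each is used; only H can be 1, hence H = 1.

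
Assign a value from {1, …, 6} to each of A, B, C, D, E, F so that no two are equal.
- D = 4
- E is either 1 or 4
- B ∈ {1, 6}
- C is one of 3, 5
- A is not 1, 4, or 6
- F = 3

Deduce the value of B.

6

D must be 4 (only option left). Remove 4 from E.
E has just one choice, so E = 1. Strike 1 from B.
So B = 6.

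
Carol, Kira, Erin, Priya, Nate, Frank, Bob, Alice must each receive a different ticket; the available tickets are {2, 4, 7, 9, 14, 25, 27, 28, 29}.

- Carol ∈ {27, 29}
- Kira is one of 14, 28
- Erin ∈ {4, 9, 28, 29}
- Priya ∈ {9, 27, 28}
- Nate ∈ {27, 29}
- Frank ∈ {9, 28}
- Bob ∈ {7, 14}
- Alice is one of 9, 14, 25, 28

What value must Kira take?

The 8 variables together cover exactly {4, 7, 9, 14, 25, 27, 28, 29} — 8 values for 8 variables — and 4 appears only in Erin's list, so Erin = 4.
The 7 still-open variables together cover exactly {7, 9, 14, 25, 27, 28, 29} — 7 values for 7 variables — and 7 appears only in Bob's list, so Bob = 7.
The 6 still-open variables together cover exactly {9, 14, 25, 27, 28, 29} — 6 values for 6 variables — and 25 appears only in Alice's list, so Alice = 25.
Among the 5 still-open variables, 14 fits only Kira (and all 5 values in {9, 14, 27, 28, 29} must be used), so Kira = 14.

14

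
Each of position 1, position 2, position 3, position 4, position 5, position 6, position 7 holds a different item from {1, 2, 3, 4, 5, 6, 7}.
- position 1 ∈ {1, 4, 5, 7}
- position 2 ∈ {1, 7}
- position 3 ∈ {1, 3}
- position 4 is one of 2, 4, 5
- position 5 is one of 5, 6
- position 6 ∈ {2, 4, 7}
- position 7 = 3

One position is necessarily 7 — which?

position 2

position 7 has just one choice, so position 7 = 3. So position 3 can't be 3.
position 3 must be 1 (only option left). Remove 1 from position 1, position 2.
So 7 goes to position 2.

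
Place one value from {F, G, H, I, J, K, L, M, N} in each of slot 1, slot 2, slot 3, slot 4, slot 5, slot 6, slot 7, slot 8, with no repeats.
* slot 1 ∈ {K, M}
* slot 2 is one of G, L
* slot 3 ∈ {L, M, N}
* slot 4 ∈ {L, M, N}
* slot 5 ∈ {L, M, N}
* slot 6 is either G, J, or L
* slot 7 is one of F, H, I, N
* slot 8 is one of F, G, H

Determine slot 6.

slot 3, slot 4, slot 5 share exactly the 3 values {L, M, N}; by pigeonhole those values go to them, so strike L, M, N from slot 1, slot 2, slot 6, slot 7.
That leaves slot 1 = K.
slot 2 must be G (only option left). Remove G from slot 6, slot 8.
So slot 6 = J.

J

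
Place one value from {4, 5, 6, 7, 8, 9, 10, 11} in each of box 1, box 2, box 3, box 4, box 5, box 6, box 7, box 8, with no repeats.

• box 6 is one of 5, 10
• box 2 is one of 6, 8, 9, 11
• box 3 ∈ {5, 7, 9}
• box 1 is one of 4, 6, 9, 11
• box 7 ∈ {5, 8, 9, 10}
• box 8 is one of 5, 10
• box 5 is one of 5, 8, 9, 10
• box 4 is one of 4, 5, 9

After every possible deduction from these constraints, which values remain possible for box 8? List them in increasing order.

5, 10

The 8 variables together cover exactly {4, 5, 6, 7, 8, 9, 10, 11} — 8 values for 8 variables — and 7 appears only in box 3's list, so box 3 = 7.
box 6 and box 8 share exactly the 2 values {5, 10}; by pigeonhole those values go to them, so strike 5, 10 from box 4, box 5, box 7.
The 2 variables box 5 and box 7 are confined to {8, 9}, which locks those values in; drop them from box 1, box 2, box 4.
That leaves box 4 = 4. Strike 4 from box 1.
No further eliminations apply; box 8 can still be any of 5, 10.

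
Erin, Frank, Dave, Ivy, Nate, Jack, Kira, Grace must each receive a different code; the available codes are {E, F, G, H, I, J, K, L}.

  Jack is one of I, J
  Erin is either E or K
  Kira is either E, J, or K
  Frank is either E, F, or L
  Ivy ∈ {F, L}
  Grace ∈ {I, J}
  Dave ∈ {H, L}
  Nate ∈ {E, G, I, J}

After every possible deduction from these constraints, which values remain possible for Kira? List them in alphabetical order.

Among the 8 variables, G fits only Nate (and all 8 values in {E, F, G, H, I, J, K, L} must be used), so Nate = G.
Among the 7 still-open variables, H fits only Dave (and all 7 values in {E, F, H, I, J, K, L} must be used), so Dave = H.
Jack and Grace share exactly the 2 values {I, J}; by pigeonhole those values go to them, so strike I, J from Kira.
The 2 variables Erin and Kira are confined to {E, K}, which locks those values in; drop them from Frank.
No further eliminations apply; Kira can still be any of E, K.

E, K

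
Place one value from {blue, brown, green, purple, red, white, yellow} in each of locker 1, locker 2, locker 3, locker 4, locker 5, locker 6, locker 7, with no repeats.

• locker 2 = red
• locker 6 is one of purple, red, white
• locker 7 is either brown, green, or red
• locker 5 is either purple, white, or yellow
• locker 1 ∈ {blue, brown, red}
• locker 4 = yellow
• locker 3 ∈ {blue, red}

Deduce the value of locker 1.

locker 2's domain is down to {red}, so locker 2 = red. So locker 1, locker 3, locker 6, locker 7 can't be red.
locker 3's domain is down to {blue}, so locker 3 = blue. Remove blue from locker 1.
So locker 1 = brown.

brown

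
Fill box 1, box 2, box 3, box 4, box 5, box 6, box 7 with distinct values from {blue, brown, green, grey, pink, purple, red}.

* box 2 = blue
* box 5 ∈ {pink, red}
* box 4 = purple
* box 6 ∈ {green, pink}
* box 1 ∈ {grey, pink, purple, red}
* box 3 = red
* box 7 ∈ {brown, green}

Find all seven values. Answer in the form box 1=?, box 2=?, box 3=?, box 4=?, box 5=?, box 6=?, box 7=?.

box 1=grey, box 2=blue, box 3=red, box 4=purple, box 5=pink, box 6=green, box 7=brown

box 2's domain is down to {blue}, so box 2 = blue.
box 3 has just one choice, so box 3 = red. Eliminate red elsewhere: box 1, box 5.
box 4's domain is down to {purple}, so box 4 = purple. Eliminate purple elsewhere: box 1.
That leaves box 5 = pink. Strike pink from box 1, box 6.
box 6 must be green (only option left). Eliminate green elsewhere: box 7.
That leaves box 7 = brown.
That leaves box 1 = grey.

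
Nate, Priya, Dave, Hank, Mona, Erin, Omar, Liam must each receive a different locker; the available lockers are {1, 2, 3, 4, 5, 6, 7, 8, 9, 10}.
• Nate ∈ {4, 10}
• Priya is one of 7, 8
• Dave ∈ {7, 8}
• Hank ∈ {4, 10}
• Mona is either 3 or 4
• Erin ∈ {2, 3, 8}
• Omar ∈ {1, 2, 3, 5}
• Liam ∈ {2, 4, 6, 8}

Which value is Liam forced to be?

6

The 2 variables Nate and Hank are confined to {4, 10}, which locks those values in; drop them from Mona, Liam.
That leaves Mona = 3. Strike 3 from Erin, Omar.
Priya and Dave share exactly the 2 values {7, 8}; by pigeonhole those values go to them, so strike 7, 8 from Erin, Liam.
Erin must be 2 (only option left). Remove 2 from Omar, Liam.
So Liam = 6.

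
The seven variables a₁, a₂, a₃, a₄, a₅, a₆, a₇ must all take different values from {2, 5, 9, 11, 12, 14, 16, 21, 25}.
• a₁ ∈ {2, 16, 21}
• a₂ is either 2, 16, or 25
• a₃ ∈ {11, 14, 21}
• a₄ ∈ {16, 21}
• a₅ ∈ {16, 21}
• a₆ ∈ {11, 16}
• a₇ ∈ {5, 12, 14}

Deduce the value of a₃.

a₄ and a₅ share exactly the 2 values {16, 21}; by pigeonhole those values go to them, so strike 16, 21 from a₁, a₂, a₃, a₆.
a₁ has just one choice, so a₁ = 2. So a₂ can't be 2.
a₂'s domain is down to {25}, so a₂ = 25.
a₆ must be 11 (only option left). Eliminate 11 elsewhere: a₃.
So a₃ = 14.

14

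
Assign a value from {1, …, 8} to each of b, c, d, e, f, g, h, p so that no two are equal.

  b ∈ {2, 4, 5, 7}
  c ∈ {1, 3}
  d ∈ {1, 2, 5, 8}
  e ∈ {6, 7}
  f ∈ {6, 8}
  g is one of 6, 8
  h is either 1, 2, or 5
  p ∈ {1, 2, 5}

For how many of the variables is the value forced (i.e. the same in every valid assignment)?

3

The 8 variables together cover exactly {1, 2, 3, 4, 5, 6, 7, 8} — 8 values for 8 variables — and 3 appears only in c's list, so c = 3.
The 7 still-open variables draw from only 7 values {1, 2, 4, 5, 6, 7, 8}, so each is used; only b can be 4, hence b = 4.
The 6 still-open variables together cover exactly {1, 2, 5, 6, 7, 8} — 6 values for 6 variables — and 7 appears only in e's list, so e = 7.
f and g share exactly the 2 values {6, 8}; by pigeonhole those values go to them, so strike 6, 8 from d.
Determined: b=4, c=3, e=7. The other variables each still have more than one consistent value. That makes 3.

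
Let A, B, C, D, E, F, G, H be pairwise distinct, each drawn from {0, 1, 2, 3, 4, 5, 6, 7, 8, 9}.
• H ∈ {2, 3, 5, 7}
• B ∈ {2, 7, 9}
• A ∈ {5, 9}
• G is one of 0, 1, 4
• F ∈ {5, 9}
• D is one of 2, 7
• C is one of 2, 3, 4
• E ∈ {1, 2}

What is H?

The 8 variables draw from only 8 values {0, 1, 2, 3, 4, 5, 7, 9}, so each is used; only G can be 0, hence G = 0.
The 7 still-open variables together cover exactly {1, 2, 3, 4, 5, 7, 9} — 7 values for 7 variables — and 1 appears only in E's list, so E = 1.
Among the 6 still-open variables, 4 fits only C (and all 6 values in {2, 3, 4, 5, 7, 9} must be used), so C = 4.
The 5 still-open variables draw from only 5 values {2, 3, 5, 7, 9}, so each is used; only H can be 3, hence H = 3.

3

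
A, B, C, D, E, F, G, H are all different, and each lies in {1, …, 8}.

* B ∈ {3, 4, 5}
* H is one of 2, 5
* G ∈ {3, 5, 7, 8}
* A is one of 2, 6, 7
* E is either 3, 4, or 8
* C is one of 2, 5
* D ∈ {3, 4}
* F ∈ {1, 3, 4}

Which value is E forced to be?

The 8 variables together cover exactly {1, 2, 3, 4, 5, 6, 7, 8} — 8 values for 8 variables — and 1 appears only in F's list, so F = 1.
Among the 7 still-open variables, 6 fits only A (and all 7 values in {2, 3, 4, 5, 6, 7, 8} must be used), so A = 6.
The 6 still-open variables together cover exactly {2, 3, 4, 5, 7, 8} — 6 values for 6 variables — and 7 appears only in G's list, so G = 7.
The 5 still-open variables together cover exactly {2, 3, 4, 5, 8} — 5 values for 5 variables — and 8 appears only in E's list, so E = 8.

8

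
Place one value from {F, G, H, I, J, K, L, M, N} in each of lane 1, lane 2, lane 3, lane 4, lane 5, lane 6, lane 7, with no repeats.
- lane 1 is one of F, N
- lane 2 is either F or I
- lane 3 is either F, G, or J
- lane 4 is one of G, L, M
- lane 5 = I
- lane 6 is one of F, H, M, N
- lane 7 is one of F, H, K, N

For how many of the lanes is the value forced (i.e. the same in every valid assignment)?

lane 5 has just one choice, so lane 5 = I. So lane 2 can't be I.
lane 2's domain is down to {F}, so lane 2 = F. Strike F from lane 1, lane 3, lane 6, lane 7.
That leaves lane 1 = N. Remove N from lane 6, lane 7.
Determined: lane 1=N, lane 2=F, lane 5=I. The other lanes each still have more than one consistent value. That makes 3.

3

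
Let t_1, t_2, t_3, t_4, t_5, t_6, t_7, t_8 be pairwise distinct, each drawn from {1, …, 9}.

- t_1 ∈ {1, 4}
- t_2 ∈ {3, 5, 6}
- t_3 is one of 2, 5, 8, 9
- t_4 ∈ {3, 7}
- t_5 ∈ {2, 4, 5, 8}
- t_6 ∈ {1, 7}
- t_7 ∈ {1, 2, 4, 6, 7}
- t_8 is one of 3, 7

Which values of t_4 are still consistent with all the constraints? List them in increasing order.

3, 7

t_4 and t_8 between them cover only {3, 7} — a naked pair. Remove those values from t_2, t_6, t_7.
t_6 has just one choice, so t_6 = 1. So t_1, t_7 can't be 1.
t_1's domain is down to {4}, so t_1 = 4. So t_5, t_7 can't be 4.
No further eliminations apply; t_4 can still be any of 3, 7.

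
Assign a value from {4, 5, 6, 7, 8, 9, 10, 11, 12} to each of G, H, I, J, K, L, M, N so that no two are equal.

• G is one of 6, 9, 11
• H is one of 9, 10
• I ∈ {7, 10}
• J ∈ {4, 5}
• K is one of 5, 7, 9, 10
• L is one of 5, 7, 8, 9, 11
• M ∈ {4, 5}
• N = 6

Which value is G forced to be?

N has just one choice, so N = 6. Strike 6 from G.
The 7 still-open variables together cover exactly {4, 5, 7, 8, 9, 10, 11} — 7 values for 7 variables — and 8 appears only in L's list, so L = 8.
The 6 still-open variables together cover exactly {4, 5, 7, 9, 10, 11} — 6 values for 6 variables — and 11 appears only in G's list, so G = 11.

11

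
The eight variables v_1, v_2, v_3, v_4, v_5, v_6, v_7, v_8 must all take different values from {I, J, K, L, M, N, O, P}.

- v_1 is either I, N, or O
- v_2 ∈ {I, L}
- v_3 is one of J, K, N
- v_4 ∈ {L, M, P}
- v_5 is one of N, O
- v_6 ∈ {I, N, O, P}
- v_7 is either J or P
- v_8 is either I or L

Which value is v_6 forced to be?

P

Among the 8 variables, K fits only v_3 (and all 8 values in {I, J, K, L, M, N, O, P} must be used), so v_3 = K.
Among the 7 still-open variables, J fits only v_7 (and all 7 values in {I, J, L, M, N, O, P} must be used), so v_7 = J.
The 6 still-open variables draw from only 6 values {I, L, M, N, O, P}, so each is used; only v_4 can be M, hence v_4 = M.
The 5 still-open variables draw from only 5 values {I, L, N, O, P}, so each is used; only v_6 can be P, hence v_6 = P.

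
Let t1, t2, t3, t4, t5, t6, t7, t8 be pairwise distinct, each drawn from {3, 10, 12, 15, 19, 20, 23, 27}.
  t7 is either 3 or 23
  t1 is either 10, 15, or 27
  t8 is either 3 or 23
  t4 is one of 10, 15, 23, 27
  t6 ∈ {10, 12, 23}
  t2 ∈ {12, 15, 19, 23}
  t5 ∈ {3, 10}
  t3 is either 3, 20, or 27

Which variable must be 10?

t5

The 8 variables draw from only 8 values {3, 10, 12, 15, 19, 20, 23, 27}, so each is used; only t2 can be 19, hence t2 = 19.
The 7 still-open variables together cover exactly {3, 10, 12, 15, 20, 23, 27} — 7 values for 7 variables — and 12 appears only in t6's list, so t6 = 12.
The 6 still-open variables together cover exactly {3, 10, 15, 20, 23, 27} — 6 values for 6 variables — and 20 appears only in t3's list, so t3 = 20.
t7 and t8 between them cover only {3, 23} — a naked pair. Remove those values from t4, t5.
So 10 goes to t5.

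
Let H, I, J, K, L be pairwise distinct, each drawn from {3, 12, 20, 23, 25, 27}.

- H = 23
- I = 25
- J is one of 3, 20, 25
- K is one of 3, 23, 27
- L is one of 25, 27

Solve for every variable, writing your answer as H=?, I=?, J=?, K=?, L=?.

H=23, I=25, J=20, K=3, L=27

H's domain is down to {23}, so H = 23. Strike 23 from K.
I has just one choice, so I = 25. So J, L can't be 25.
L must be 27 (only option left). Eliminate 27 elsewhere: K.
K must be 3 (only option left). Eliminate 3 elsewhere: J.
J must be 20 (only option left).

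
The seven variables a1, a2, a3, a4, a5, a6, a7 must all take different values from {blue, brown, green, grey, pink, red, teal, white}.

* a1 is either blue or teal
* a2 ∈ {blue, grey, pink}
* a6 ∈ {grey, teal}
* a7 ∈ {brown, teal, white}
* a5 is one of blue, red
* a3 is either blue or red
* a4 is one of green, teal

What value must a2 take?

The 2 variables a3 and a5 are confined to {blue, red}, which locks those values in; drop them from a1, a2.
a1 must be teal (only option left). So a4, a6, a7 can't be teal.
a4's domain is down to {green}, so a4 = green.
That leaves a6 = grey. Eliminate grey elsewhere: a2.
So a2 = pink.

pink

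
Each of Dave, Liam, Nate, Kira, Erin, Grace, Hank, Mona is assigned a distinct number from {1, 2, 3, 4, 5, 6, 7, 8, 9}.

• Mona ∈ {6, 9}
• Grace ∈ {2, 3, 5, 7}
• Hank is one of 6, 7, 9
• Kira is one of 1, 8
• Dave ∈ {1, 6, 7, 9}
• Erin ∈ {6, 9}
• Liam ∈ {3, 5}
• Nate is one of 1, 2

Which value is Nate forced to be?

The 8 variables together cover exactly {1, 2, 3, 5, 6, 7, 8, 9} — 8 values for 8 variables — and 8 appears only in Kira's list, so Kira = 8.
The 2 variables Erin and Mona are confined to {6, 9}, which locks those values in; drop them from Dave, Hank.
Hank must be 7 (only option left). Remove 7 from Dave, Grace.
Dave must be 1 (only option left). Remove 1 from Nate.
So Nate = 2.

2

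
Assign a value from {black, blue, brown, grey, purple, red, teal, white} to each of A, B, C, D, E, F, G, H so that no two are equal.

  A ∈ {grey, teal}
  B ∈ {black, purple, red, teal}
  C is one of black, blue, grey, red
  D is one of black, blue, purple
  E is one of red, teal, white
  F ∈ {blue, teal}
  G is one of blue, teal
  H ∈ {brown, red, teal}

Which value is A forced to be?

Among the 8 variables, brown fits only H (and all 8 values in {black, blue, brown, grey, purple, red, teal, white} must be used), so H = brown.
The 7 still-open variables draw from only 7 values {black, blue, grey, purple, red, teal, white}, so each is used; only E can be white, hence E = white.
The 2 variables F and G are confined to {blue, teal}, which locks those values in; drop them from A, B, C, D.
So A = grey.

grey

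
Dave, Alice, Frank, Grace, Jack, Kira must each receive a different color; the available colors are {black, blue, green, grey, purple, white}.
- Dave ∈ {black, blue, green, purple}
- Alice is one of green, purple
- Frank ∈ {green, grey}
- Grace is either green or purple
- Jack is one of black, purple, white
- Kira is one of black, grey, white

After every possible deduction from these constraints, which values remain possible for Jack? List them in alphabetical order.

The 6 variables together cover exactly {black, blue, green, grey, purple, white} — 6 values for 6 variables — and blue appears only in Dave's list, so Dave = blue.
Alice and Grace between them cover only {green, purple} — a naked pair. Remove those values from Frank, Jack.
Frank must be grey (only option left). Eliminate grey elsewhere: Kira.
No further eliminations apply; Jack can still be any of black, white.

black, white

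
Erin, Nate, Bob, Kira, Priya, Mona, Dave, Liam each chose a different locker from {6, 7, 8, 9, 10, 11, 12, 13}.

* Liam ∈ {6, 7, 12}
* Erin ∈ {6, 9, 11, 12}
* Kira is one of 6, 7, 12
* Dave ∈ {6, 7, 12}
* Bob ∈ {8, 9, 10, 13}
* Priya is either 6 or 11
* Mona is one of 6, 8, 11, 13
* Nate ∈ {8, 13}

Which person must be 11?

Among the 8 variables, 10 fits only Bob (and all 8 values in {6, 7, 8, 9, 10, 11, 12, 13} must be used), so Bob = 10.
Among the 7 still-open variables, 9 fits only Erin (and all 7 values in {6, 7, 8, 9, 11, 12, 13} must be used), so Erin = 9.
Kira, Dave, Liam share exactly the 3 values {6, 7, 12}; by pigeonhole those values go to them, so strike 6, 7, 12 from Priya, Mona.
So 11 goes to Priya.

Priya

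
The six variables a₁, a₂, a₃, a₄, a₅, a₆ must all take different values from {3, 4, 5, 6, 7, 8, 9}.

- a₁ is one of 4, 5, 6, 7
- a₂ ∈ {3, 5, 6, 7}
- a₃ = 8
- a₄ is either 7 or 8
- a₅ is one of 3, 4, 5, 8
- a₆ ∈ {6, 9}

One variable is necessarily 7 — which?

a₄

a₃ must be 8 (only option left). So a₄, a₅ can't be 8.
So 7 goes to a₄.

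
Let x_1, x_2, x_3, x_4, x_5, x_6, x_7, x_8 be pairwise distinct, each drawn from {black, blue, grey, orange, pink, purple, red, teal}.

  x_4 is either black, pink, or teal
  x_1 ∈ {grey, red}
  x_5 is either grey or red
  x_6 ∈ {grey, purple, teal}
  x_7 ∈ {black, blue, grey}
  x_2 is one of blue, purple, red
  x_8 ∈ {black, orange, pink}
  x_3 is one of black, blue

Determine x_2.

Among the 8 variables, orange fits only x_8 (and all 8 values in {black, blue, grey, orange, pink, purple, red, teal} must be used), so x_8 = orange.
The 7 still-open variables together cover exactly {black, blue, grey, pink, purple, red, teal} — 7 values for 7 variables — and pink appears only in x_4's list, so x_4 = pink.
Among the 6 still-open variables, teal fits only x_6 (and all 6 values in {black, blue, grey, purple, red, teal} must be used), so x_6 = teal.
The 5 still-open variables draw from only 5 values {black, blue, grey, purple, red}, so each is used; only x_2 can be purple, hence x_2 = purple.

purple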